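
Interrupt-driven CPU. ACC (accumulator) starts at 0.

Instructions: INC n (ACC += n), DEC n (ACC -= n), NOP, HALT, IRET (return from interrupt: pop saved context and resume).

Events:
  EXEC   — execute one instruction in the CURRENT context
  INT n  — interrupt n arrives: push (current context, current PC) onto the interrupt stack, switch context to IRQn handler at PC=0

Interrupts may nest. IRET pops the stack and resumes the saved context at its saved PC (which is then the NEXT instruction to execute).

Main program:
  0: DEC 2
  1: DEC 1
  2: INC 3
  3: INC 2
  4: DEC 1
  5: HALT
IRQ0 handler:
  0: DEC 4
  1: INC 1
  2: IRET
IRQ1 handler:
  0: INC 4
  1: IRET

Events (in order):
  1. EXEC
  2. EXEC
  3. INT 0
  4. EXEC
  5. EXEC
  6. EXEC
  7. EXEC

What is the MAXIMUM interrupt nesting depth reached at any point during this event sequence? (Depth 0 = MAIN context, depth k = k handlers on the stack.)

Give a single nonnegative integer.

Answer: 1

Derivation:
Event 1 (EXEC): [MAIN] PC=0: DEC 2 -> ACC=-2 [depth=0]
Event 2 (EXEC): [MAIN] PC=1: DEC 1 -> ACC=-3 [depth=0]
Event 3 (INT 0): INT 0 arrives: push (MAIN, PC=2), enter IRQ0 at PC=0 (depth now 1) [depth=1]
Event 4 (EXEC): [IRQ0] PC=0: DEC 4 -> ACC=-7 [depth=1]
Event 5 (EXEC): [IRQ0] PC=1: INC 1 -> ACC=-6 [depth=1]
Event 6 (EXEC): [IRQ0] PC=2: IRET -> resume MAIN at PC=2 (depth now 0) [depth=0]
Event 7 (EXEC): [MAIN] PC=2: INC 3 -> ACC=-3 [depth=0]
Max depth observed: 1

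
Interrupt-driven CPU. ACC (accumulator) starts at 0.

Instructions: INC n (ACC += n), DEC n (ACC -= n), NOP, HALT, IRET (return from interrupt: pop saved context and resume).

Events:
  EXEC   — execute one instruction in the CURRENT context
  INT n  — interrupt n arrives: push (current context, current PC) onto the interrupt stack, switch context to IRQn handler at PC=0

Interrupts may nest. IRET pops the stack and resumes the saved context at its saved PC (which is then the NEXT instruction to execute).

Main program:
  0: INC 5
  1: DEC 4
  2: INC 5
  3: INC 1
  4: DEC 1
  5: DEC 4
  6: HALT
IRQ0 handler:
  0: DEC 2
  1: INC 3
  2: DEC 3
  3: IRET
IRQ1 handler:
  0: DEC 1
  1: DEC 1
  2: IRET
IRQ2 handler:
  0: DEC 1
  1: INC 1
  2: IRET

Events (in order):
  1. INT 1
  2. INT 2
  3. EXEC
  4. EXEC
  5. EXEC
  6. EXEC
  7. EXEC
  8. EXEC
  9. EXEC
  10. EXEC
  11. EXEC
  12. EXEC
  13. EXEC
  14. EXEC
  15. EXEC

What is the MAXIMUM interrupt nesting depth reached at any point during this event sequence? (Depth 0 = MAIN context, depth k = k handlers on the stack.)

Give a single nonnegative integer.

Answer: 2

Derivation:
Event 1 (INT 1): INT 1 arrives: push (MAIN, PC=0), enter IRQ1 at PC=0 (depth now 1) [depth=1]
Event 2 (INT 2): INT 2 arrives: push (IRQ1, PC=0), enter IRQ2 at PC=0 (depth now 2) [depth=2]
Event 3 (EXEC): [IRQ2] PC=0: DEC 1 -> ACC=-1 [depth=2]
Event 4 (EXEC): [IRQ2] PC=1: INC 1 -> ACC=0 [depth=2]
Event 5 (EXEC): [IRQ2] PC=2: IRET -> resume IRQ1 at PC=0 (depth now 1) [depth=1]
Event 6 (EXEC): [IRQ1] PC=0: DEC 1 -> ACC=-1 [depth=1]
Event 7 (EXEC): [IRQ1] PC=1: DEC 1 -> ACC=-2 [depth=1]
Event 8 (EXEC): [IRQ1] PC=2: IRET -> resume MAIN at PC=0 (depth now 0) [depth=0]
Event 9 (EXEC): [MAIN] PC=0: INC 5 -> ACC=3 [depth=0]
Event 10 (EXEC): [MAIN] PC=1: DEC 4 -> ACC=-1 [depth=0]
Event 11 (EXEC): [MAIN] PC=2: INC 5 -> ACC=4 [depth=0]
Event 12 (EXEC): [MAIN] PC=3: INC 1 -> ACC=5 [depth=0]
Event 13 (EXEC): [MAIN] PC=4: DEC 1 -> ACC=4 [depth=0]
Event 14 (EXEC): [MAIN] PC=5: DEC 4 -> ACC=0 [depth=0]
Event 15 (EXEC): [MAIN] PC=6: HALT [depth=0]
Max depth observed: 2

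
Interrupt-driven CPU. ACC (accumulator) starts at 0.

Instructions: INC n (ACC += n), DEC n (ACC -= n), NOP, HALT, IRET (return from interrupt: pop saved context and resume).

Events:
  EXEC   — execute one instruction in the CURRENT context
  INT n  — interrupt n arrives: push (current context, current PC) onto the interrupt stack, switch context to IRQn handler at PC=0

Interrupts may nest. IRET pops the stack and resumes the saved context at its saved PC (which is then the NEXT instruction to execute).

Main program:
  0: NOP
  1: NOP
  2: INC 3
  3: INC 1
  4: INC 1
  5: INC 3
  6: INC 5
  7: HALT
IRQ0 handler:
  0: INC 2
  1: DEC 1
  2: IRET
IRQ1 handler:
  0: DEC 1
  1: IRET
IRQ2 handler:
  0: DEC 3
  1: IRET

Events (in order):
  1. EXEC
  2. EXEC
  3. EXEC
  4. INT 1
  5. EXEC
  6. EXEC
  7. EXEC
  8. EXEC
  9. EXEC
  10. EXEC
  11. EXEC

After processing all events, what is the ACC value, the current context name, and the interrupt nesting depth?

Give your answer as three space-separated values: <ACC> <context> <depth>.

Answer: 12 MAIN 0

Derivation:
Event 1 (EXEC): [MAIN] PC=0: NOP
Event 2 (EXEC): [MAIN] PC=1: NOP
Event 3 (EXEC): [MAIN] PC=2: INC 3 -> ACC=3
Event 4 (INT 1): INT 1 arrives: push (MAIN, PC=3), enter IRQ1 at PC=0 (depth now 1)
Event 5 (EXEC): [IRQ1] PC=0: DEC 1 -> ACC=2
Event 6 (EXEC): [IRQ1] PC=1: IRET -> resume MAIN at PC=3 (depth now 0)
Event 7 (EXEC): [MAIN] PC=3: INC 1 -> ACC=3
Event 8 (EXEC): [MAIN] PC=4: INC 1 -> ACC=4
Event 9 (EXEC): [MAIN] PC=5: INC 3 -> ACC=7
Event 10 (EXEC): [MAIN] PC=6: INC 5 -> ACC=12
Event 11 (EXEC): [MAIN] PC=7: HALT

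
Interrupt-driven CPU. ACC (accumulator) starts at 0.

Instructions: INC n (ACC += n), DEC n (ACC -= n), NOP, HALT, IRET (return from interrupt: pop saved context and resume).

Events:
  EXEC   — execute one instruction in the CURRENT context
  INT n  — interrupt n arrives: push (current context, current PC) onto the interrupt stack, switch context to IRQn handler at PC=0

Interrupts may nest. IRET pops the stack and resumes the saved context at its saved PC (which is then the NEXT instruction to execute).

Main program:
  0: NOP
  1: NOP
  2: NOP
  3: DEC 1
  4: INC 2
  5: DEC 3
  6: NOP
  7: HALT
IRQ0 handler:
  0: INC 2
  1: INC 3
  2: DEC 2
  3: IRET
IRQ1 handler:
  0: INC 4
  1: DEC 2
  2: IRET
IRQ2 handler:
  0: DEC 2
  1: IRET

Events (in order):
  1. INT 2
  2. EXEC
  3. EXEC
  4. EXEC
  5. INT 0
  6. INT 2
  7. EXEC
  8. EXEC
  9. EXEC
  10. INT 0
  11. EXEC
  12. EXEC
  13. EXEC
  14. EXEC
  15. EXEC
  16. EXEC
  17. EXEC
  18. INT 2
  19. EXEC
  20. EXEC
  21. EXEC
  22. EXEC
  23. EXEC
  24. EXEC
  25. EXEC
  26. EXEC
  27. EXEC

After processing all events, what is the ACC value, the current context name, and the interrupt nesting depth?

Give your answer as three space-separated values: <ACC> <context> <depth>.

Event 1 (INT 2): INT 2 arrives: push (MAIN, PC=0), enter IRQ2 at PC=0 (depth now 1)
Event 2 (EXEC): [IRQ2] PC=0: DEC 2 -> ACC=-2
Event 3 (EXEC): [IRQ2] PC=1: IRET -> resume MAIN at PC=0 (depth now 0)
Event 4 (EXEC): [MAIN] PC=0: NOP
Event 5 (INT 0): INT 0 arrives: push (MAIN, PC=1), enter IRQ0 at PC=0 (depth now 1)
Event 6 (INT 2): INT 2 arrives: push (IRQ0, PC=0), enter IRQ2 at PC=0 (depth now 2)
Event 7 (EXEC): [IRQ2] PC=0: DEC 2 -> ACC=-4
Event 8 (EXEC): [IRQ2] PC=1: IRET -> resume IRQ0 at PC=0 (depth now 1)
Event 9 (EXEC): [IRQ0] PC=0: INC 2 -> ACC=-2
Event 10 (INT 0): INT 0 arrives: push (IRQ0, PC=1), enter IRQ0 at PC=0 (depth now 2)
Event 11 (EXEC): [IRQ0] PC=0: INC 2 -> ACC=0
Event 12 (EXEC): [IRQ0] PC=1: INC 3 -> ACC=3
Event 13 (EXEC): [IRQ0] PC=2: DEC 2 -> ACC=1
Event 14 (EXEC): [IRQ0] PC=3: IRET -> resume IRQ0 at PC=1 (depth now 1)
Event 15 (EXEC): [IRQ0] PC=1: INC 3 -> ACC=4
Event 16 (EXEC): [IRQ0] PC=2: DEC 2 -> ACC=2
Event 17 (EXEC): [IRQ0] PC=3: IRET -> resume MAIN at PC=1 (depth now 0)
Event 18 (INT 2): INT 2 arrives: push (MAIN, PC=1), enter IRQ2 at PC=0 (depth now 1)
Event 19 (EXEC): [IRQ2] PC=0: DEC 2 -> ACC=0
Event 20 (EXEC): [IRQ2] PC=1: IRET -> resume MAIN at PC=1 (depth now 0)
Event 21 (EXEC): [MAIN] PC=1: NOP
Event 22 (EXEC): [MAIN] PC=2: NOP
Event 23 (EXEC): [MAIN] PC=3: DEC 1 -> ACC=-1
Event 24 (EXEC): [MAIN] PC=4: INC 2 -> ACC=1
Event 25 (EXEC): [MAIN] PC=5: DEC 3 -> ACC=-2
Event 26 (EXEC): [MAIN] PC=6: NOP
Event 27 (EXEC): [MAIN] PC=7: HALT

Answer: -2 MAIN 0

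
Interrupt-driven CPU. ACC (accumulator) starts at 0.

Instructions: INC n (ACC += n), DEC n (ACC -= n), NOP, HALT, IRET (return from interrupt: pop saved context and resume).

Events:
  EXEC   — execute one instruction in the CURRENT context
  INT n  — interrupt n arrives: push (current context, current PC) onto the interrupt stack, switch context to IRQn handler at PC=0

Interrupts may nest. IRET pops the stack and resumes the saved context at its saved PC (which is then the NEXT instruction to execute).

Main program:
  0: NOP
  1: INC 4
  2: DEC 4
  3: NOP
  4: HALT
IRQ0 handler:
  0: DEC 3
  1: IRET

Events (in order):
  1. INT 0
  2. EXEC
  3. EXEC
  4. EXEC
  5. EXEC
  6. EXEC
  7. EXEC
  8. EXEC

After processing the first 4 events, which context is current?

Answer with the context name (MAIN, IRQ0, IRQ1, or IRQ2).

Answer: MAIN

Derivation:
Event 1 (INT 0): INT 0 arrives: push (MAIN, PC=0), enter IRQ0 at PC=0 (depth now 1)
Event 2 (EXEC): [IRQ0] PC=0: DEC 3 -> ACC=-3
Event 3 (EXEC): [IRQ0] PC=1: IRET -> resume MAIN at PC=0 (depth now 0)
Event 4 (EXEC): [MAIN] PC=0: NOP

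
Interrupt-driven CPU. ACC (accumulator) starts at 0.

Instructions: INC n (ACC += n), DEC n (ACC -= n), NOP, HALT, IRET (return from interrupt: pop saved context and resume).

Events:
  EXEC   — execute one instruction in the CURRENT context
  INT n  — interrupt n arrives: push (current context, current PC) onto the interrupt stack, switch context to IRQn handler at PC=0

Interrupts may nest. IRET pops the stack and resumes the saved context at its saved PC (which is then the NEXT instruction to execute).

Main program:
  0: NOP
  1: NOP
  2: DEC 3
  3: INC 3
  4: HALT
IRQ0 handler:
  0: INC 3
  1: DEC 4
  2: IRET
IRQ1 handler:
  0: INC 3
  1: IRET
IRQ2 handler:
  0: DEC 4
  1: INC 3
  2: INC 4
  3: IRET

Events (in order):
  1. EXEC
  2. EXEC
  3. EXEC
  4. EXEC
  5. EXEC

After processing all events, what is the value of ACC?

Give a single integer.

Event 1 (EXEC): [MAIN] PC=0: NOP
Event 2 (EXEC): [MAIN] PC=1: NOP
Event 3 (EXEC): [MAIN] PC=2: DEC 3 -> ACC=-3
Event 4 (EXEC): [MAIN] PC=3: INC 3 -> ACC=0
Event 5 (EXEC): [MAIN] PC=4: HALT

Answer: 0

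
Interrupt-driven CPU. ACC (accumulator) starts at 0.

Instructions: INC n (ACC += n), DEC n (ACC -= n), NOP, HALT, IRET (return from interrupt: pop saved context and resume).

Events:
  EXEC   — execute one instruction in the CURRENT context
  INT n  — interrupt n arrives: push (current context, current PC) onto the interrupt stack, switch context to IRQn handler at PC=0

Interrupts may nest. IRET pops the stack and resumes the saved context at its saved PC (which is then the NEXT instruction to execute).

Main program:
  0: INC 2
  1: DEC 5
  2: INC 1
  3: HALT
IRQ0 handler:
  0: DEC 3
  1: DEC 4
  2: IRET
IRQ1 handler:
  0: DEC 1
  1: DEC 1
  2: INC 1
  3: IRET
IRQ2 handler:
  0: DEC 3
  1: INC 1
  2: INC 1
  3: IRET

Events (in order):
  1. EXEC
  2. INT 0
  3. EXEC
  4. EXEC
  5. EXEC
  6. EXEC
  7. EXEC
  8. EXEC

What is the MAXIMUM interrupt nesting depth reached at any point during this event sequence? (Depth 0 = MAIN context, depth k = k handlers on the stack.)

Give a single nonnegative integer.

Event 1 (EXEC): [MAIN] PC=0: INC 2 -> ACC=2 [depth=0]
Event 2 (INT 0): INT 0 arrives: push (MAIN, PC=1), enter IRQ0 at PC=0 (depth now 1) [depth=1]
Event 3 (EXEC): [IRQ0] PC=0: DEC 3 -> ACC=-1 [depth=1]
Event 4 (EXEC): [IRQ0] PC=1: DEC 4 -> ACC=-5 [depth=1]
Event 5 (EXEC): [IRQ0] PC=2: IRET -> resume MAIN at PC=1 (depth now 0) [depth=0]
Event 6 (EXEC): [MAIN] PC=1: DEC 5 -> ACC=-10 [depth=0]
Event 7 (EXEC): [MAIN] PC=2: INC 1 -> ACC=-9 [depth=0]
Event 8 (EXEC): [MAIN] PC=3: HALT [depth=0]
Max depth observed: 1

Answer: 1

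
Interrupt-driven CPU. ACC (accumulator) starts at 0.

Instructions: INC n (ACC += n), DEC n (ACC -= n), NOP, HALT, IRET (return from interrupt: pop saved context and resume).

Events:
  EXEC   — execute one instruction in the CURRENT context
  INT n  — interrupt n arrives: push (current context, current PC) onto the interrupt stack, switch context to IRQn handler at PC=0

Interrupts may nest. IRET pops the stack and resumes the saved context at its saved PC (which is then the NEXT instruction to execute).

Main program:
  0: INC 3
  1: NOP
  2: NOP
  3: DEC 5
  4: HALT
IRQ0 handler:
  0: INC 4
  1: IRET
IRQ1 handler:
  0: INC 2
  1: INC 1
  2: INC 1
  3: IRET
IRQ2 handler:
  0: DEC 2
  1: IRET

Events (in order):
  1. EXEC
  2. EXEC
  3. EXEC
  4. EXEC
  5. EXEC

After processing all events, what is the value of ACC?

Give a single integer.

Answer: -2

Derivation:
Event 1 (EXEC): [MAIN] PC=0: INC 3 -> ACC=3
Event 2 (EXEC): [MAIN] PC=1: NOP
Event 3 (EXEC): [MAIN] PC=2: NOP
Event 4 (EXEC): [MAIN] PC=3: DEC 5 -> ACC=-2
Event 5 (EXEC): [MAIN] PC=4: HALT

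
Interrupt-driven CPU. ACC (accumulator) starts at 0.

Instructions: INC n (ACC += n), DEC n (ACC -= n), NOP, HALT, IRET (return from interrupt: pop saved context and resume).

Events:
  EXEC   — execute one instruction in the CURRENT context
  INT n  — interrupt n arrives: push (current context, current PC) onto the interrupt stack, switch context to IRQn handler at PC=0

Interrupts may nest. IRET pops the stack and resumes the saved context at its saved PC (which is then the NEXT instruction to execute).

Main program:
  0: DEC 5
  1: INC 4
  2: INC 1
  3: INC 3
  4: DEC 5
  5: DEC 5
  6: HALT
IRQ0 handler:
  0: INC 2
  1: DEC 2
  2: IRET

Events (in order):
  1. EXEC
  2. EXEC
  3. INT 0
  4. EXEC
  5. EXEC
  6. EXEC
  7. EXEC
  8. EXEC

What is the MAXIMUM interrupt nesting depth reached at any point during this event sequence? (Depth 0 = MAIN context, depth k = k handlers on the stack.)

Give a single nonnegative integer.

Answer: 1

Derivation:
Event 1 (EXEC): [MAIN] PC=0: DEC 5 -> ACC=-5 [depth=0]
Event 2 (EXEC): [MAIN] PC=1: INC 4 -> ACC=-1 [depth=0]
Event 3 (INT 0): INT 0 arrives: push (MAIN, PC=2), enter IRQ0 at PC=0 (depth now 1) [depth=1]
Event 4 (EXEC): [IRQ0] PC=0: INC 2 -> ACC=1 [depth=1]
Event 5 (EXEC): [IRQ0] PC=1: DEC 2 -> ACC=-1 [depth=1]
Event 6 (EXEC): [IRQ0] PC=2: IRET -> resume MAIN at PC=2 (depth now 0) [depth=0]
Event 7 (EXEC): [MAIN] PC=2: INC 1 -> ACC=0 [depth=0]
Event 8 (EXEC): [MAIN] PC=3: INC 3 -> ACC=3 [depth=0]
Max depth observed: 1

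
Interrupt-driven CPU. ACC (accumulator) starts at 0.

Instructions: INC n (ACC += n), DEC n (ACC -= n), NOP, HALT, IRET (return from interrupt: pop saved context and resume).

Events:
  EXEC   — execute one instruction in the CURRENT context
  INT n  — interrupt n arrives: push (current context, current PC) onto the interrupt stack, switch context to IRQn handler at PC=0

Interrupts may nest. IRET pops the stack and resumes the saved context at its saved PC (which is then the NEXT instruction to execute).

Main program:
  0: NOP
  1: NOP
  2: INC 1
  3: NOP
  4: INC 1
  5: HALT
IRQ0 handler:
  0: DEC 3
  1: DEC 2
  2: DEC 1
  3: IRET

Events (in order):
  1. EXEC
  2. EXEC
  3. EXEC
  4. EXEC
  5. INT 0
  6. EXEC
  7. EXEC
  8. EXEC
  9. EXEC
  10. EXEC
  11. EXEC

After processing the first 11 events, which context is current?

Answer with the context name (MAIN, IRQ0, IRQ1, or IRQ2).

Answer: MAIN

Derivation:
Event 1 (EXEC): [MAIN] PC=0: NOP
Event 2 (EXEC): [MAIN] PC=1: NOP
Event 3 (EXEC): [MAIN] PC=2: INC 1 -> ACC=1
Event 4 (EXEC): [MAIN] PC=3: NOP
Event 5 (INT 0): INT 0 arrives: push (MAIN, PC=4), enter IRQ0 at PC=0 (depth now 1)
Event 6 (EXEC): [IRQ0] PC=0: DEC 3 -> ACC=-2
Event 7 (EXEC): [IRQ0] PC=1: DEC 2 -> ACC=-4
Event 8 (EXEC): [IRQ0] PC=2: DEC 1 -> ACC=-5
Event 9 (EXEC): [IRQ0] PC=3: IRET -> resume MAIN at PC=4 (depth now 0)
Event 10 (EXEC): [MAIN] PC=4: INC 1 -> ACC=-4
Event 11 (EXEC): [MAIN] PC=5: HALT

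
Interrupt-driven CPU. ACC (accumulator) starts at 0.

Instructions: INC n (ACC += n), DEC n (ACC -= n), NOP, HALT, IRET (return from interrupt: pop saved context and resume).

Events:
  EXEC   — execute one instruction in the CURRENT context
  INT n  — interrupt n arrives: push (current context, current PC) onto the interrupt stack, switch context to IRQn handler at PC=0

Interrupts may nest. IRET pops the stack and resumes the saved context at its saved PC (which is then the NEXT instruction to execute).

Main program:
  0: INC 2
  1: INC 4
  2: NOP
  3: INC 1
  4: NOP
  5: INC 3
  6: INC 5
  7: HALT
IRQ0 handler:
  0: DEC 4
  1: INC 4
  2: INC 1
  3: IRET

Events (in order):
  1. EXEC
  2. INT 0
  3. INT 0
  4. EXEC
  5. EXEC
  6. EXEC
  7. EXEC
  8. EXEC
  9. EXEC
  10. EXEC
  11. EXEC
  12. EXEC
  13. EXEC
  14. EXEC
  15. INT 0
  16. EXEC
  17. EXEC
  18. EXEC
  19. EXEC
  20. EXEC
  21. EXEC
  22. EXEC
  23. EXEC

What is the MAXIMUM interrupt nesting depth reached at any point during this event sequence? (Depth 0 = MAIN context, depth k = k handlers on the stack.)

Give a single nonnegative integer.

Event 1 (EXEC): [MAIN] PC=0: INC 2 -> ACC=2 [depth=0]
Event 2 (INT 0): INT 0 arrives: push (MAIN, PC=1), enter IRQ0 at PC=0 (depth now 1) [depth=1]
Event 3 (INT 0): INT 0 arrives: push (IRQ0, PC=0), enter IRQ0 at PC=0 (depth now 2) [depth=2]
Event 4 (EXEC): [IRQ0] PC=0: DEC 4 -> ACC=-2 [depth=2]
Event 5 (EXEC): [IRQ0] PC=1: INC 4 -> ACC=2 [depth=2]
Event 6 (EXEC): [IRQ0] PC=2: INC 1 -> ACC=3 [depth=2]
Event 7 (EXEC): [IRQ0] PC=3: IRET -> resume IRQ0 at PC=0 (depth now 1) [depth=1]
Event 8 (EXEC): [IRQ0] PC=0: DEC 4 -> ACC=-1 [depth=1]
Event 9 (EXEC): [IRQ0] PC=1: INC 4 -> ACC=3 [depth=1]
Event 10 (EXEC): [IRQ0] PC=2: INC 1 -> ACC=4 [depth=1]
Event 11 (EXEC): [IRQ0] PC=3: IRET -> resume MAIN at PC=1 (depth now 0) [depth=0]
Event 12 (EXEC): [MAIN] PC=1: INC 4 -> ACC=8 [depth=0]
Event 13 (EXEC): [MAIN] PC=2: NOP [depth=0]
Event 14 (EXEC): [MAIN] PC=3: INC 1 -> ACC=9 [depth=0]
Event 15 (INT 0): INT 0 arrives: push (MAIN, PC=4), enter IRQ0 at PC=0 (depth now 1) [depth=1]
Event 16 (EXEC): [IRQ0] PC=0: DEC 4 -> ACC=5 [depth=1]
Event 17 (EXEC): [IRQ0] PC=1: INC 4 -> ACC=9 [depth=1]
Event 18 (EXEC): [IRQ0] PC=2: INC 1 -> ACC=10 [depth=1]
Event 19 (EXEC): [IRQ0] PC=3: IRET -> resume MAIN at PC=4 (depth now 0) [depth=0]
Event 20 (EXEC): [MAIN] PC=4: NOP [depth=0]
Event 21 (EXEC): [MAIN] PC=5: INC 3 -> ACC=13 [depth=0]
Event 22 (EXEC): [MAIN] PC=6: INC 5 -> ACC=18 [depth=0]
Event 23 (EXEC): [MAIN] PC=7: HALT [depth=0]
Max depth observed: 2

Answer: 2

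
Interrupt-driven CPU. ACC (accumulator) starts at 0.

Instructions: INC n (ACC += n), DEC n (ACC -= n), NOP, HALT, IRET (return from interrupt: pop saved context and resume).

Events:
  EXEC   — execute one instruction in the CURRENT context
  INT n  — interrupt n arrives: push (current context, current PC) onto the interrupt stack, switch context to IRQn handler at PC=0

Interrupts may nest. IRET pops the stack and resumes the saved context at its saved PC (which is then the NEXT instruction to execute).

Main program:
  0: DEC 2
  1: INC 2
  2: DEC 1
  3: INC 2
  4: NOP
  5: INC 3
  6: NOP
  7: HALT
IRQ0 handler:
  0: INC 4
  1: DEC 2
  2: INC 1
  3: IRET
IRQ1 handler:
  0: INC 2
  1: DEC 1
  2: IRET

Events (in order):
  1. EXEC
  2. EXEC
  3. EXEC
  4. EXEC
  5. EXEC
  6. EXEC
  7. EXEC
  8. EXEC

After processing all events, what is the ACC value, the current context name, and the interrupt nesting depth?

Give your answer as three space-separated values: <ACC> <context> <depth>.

Event 1 (EXEC): [MAIN] PC=0: DEC 2 -> ACC=-2
Event 2 (EXEC): [MAIN] PC=1: INC 2 -> ACC=0
Event 3 (EXEC): [MAIN] PC=2: DEC 1 -> ACC=-1
Event 4 (EXEC): [MAIN] PC=3: INC 2 -> ACC=1
Event 5 (EXEC): [MAIN] PC=4: NOP
Event 6 (EXEC): [MAIN] PC=5: INC 3 -> ACC=4
Event 7 (EXEC): [MAIN] PC=6: NOP
Event 8 (EXEC): [MAIN] PC=7: HALT

Answer: 4 MAIN 0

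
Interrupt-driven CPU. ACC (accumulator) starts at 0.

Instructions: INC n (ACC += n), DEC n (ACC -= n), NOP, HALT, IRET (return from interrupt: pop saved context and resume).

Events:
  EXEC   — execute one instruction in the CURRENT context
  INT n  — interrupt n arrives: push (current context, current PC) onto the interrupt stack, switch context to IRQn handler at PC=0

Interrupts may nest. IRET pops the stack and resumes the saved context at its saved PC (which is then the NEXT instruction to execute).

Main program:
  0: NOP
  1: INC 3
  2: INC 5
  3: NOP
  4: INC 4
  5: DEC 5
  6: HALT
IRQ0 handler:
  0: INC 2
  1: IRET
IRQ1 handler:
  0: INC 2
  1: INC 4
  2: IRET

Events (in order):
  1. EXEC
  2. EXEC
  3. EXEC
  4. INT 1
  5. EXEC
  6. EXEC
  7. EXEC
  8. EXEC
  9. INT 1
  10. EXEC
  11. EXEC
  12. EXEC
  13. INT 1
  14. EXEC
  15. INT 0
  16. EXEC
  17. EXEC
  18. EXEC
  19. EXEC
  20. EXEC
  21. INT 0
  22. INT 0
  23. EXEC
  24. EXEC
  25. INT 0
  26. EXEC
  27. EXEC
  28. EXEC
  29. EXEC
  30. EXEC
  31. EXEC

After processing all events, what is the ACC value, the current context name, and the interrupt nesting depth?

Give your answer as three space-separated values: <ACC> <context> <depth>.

Event 1 (EXEC): [MAIN] PC=0: NOP
Event 2 (EXEC): [MAIN] PC=1: INC 3 -> ACC=3
Event 3 (EXEC): [MAIN] PC=2: INC 5 -> ACC=8
Event 4 (INT 1): INT 1 arrives: push (MAIN, PC=3), enter IRQ1 at PC=0 (depth now 1)
Event 5 (EXEC): [IRQ1] PC=0: INC 2 -> ACC=10
Event 6 (EXEC): [IRQ1] PC=1: INC 4 -> ACC=14
Event 7 (EXEC): [IRQ1] PC=2: IRET -> resume MAIN at PC=3 (depth now 0)
Event 8 (EXEC): [MAIN] PC=3: NOP
Event 9 (INT 1): INT 1 arrives: push (MAIN, PC=4), enter IRQ1 at PC=0 (depth now 1)
Event 10 (EXEC): [IRQ1] PC=0: INC 2 -> ACC=16
Event 11 (EXEC): [IRQ1] PC=1: INC 4 -> ACC=20
Event 12 (EXEC): [IRQ1] PC=2: IRET -> resume MAIN at PC=4 (depth now 0)
Event 13 (INT 1): INT 1 arrives: push (MAIN, PC=4), enter IRQ1 at PC=0 (depth now 1)
Event 14 (EXEC): [IRQ1] PC=0: INC 2 -> ACC=22
Event 15 (INT 0): INT 0 arrives: push (IRQ1, PC=1), enter IRQ0 at PC=0 (depth now 2)
Event 16 (EXEC): [IRQ0] PC=0: INC 2 -> ACC=24
Event 17 (EXEC): [IRQ0] PC=1: IRET -> resume IRQ1 at PC=1 (depth now 1)
Event 18 (EXEC): [IRQ1] PC=1: INC 4 -> ACC=28
Event 19 (EXEC): [IRQ1] PC=2: IRET -> resume MAIN at PC=4 (depth now 0)
Event 20 (EXEC): [MAIN] PC=4: INC 4 -> ACC=32
Event 21 (INT 0): INT 0 arrives: push (MAIN, PC=5), enter IRQ0 at PC=0 (depth now 1)
Event 22 (INT 0): INT 0 arrives: push (IRQ0, PC=0), enter IRQ0 at PC=0 (depth now 2)
Event 23 (EXEC): [IRQ0] PC=0: INC 2 -> ACC=34
Event 24 (EXEC): [IRQ0] PC=1: IRET -> resume IRQ0 at PC=0 (depth now 1)
Event 25 (INT 0): INT 0 arrives: push (IRQ0, PC=0), enter IRQ0 at PC=0 (depth now 2)
Event 26 (EXEC): [IRQ0] PC=0: INC 2 -> ACC=36
Event 27 (EXEC): [IRQ0] PC=1: IRET -> resume IRQ0 at PC=0 (depth now 1)
Event 28 (EXEC): [IRQ0] PC=0: INC 2 -> ACC=38
Event 29 (EXEC): [IRQ0] PC=1: IRET -> resume MAIN at PC=5 (depth now 0)
Event 30 (EXEC): [MAIN] PC=5: DEC 5 -> ACC=33
Event 31 (EXEC): [MAIN] PC=6: HALT

Answer: 33 MAIN 0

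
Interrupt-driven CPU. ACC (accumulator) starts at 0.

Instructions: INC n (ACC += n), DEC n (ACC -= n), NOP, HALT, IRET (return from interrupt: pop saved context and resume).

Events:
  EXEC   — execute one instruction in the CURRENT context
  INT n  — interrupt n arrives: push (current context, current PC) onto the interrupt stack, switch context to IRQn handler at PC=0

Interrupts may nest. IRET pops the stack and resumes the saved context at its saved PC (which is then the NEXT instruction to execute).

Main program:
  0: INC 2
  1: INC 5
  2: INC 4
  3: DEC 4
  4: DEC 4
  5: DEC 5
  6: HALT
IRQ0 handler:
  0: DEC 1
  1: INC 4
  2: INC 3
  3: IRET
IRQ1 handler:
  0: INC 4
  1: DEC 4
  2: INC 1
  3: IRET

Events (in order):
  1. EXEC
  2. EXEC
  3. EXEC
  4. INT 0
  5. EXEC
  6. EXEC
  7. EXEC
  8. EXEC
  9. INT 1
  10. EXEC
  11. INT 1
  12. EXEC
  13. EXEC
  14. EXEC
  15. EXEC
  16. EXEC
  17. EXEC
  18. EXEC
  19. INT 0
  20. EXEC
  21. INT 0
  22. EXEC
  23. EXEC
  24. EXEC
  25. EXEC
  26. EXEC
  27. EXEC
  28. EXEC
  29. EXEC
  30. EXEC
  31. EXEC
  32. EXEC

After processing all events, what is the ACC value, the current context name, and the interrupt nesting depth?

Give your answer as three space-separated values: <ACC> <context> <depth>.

Event 1 (EXEC): [MAIN] PC=0: INC 2 -> ACC=2
Event 2 (EXEC): [MAIN] PC=1: INC 5 -> ACC=7
Event 3 (EXEC): [MAIN] PC=2: INC 4 -> ACC=11
Event 4 (INT 0): INT 0 arrives: push (MAIN, PC=3), enter IRQ0 at PC=0 (depth now 1)
Event 5 (EXEC): [IRQ0] PC=0: DEC 1 -> ACC=10
Event 6 (EXEC): [IRQ0] PC=1: INC 4 -> ACC=14
Event 7 (EXEC): [IRQ0] PC=2: INC 3 -> ACC=17
Event 8 (EXEC): [IRQ0] PC=3: IRET -> resume MAIN at PC=3 (depth now 0)
Event 9 (INT 1): INT 1 arrives: push (MAIN, PC=3), enter IRQ1 at PC=0 (depth now 1)
Event 10 (EXEC): [IRQ1] PC=0: INC 4 -> ACC=21
Event 11 (INT 1): INT 1 arrives: push (IRQ1, PC=1), enter IRQ1 at PC=0 (depth now 2)
Event 12 (EXEC): [IRQ1] PC=0: INC 4 -> ACC=25
Event 13 (EXEC): [IRQ1] PC=1: DEC 4 -> ACC=21
Event 14 (EXEC): [IRQ1] PC=2: INC 1 -> ACC=22
Event 15 (EXEC): [IRQ1] PC=3: IRET -> resume IRQ1 at PC=1 (depth now 1)
Event 16 (EXEC): [IRQ1] PC=1: DEC 4 -> ACC=18
Event 17 (EXEC): [IRQ1] PC=2: INC 1 -> ACC=19
Event 18 (EXEC): [IRQ1] PC=3: IRET -> resume MAIN at PC=3 (depth now 0)
Event 19 (INT 0): INT 0 arrives: push (MAIN, PC=3), enter IRQ0 at PC=0 (depth now 1)
Event 20 (EXEC): [IRQ0] PC=0: DEC 1 -> ACC=18
Event 21 (INT 0): INT 0 arrives: push (IRQ0, PC=1), enter IRQ0 at PC=0 (depth now 2)
Event 22 (EXEC): [IRQ0] PC=0: DEC 1 -> ACC=17
Event 23 (EXEC): [IRQ0] PC=1: INC 4 -> ACC=21
Event 24 (EXEC): [IRQ0] PC=2: INC 3 -> ACC=24
Event 25 (EXEC): [IRQ0] PC=3: IRET -> resume IRQ0 at PC=1 (depth now 1)
Event 26 (EXEC): [IRQ0] PC=1: INC 4 -> ACC=28
Event 27 (EXEC): [IRQ0] PC=2: INC 3 -> ACC=31
Event 28 (EXEC): [IRQ0] PC=3: IRET -> resume MAIN at PC=3 (depth now 0)
Event 29 (EXEC): [MAIN] PC=3: DEC 4 -> ACC=27
Event 30 (EXEC): [MAIN] PC=4: DEC 4 -> ACC=23
Event 31 (EXEC): [MAIN] PC=5: DEC 5 -> ACC=18
Event 32 (EXEC): [MAIN] PC=6: HALT

Answer: 18 MAIN 0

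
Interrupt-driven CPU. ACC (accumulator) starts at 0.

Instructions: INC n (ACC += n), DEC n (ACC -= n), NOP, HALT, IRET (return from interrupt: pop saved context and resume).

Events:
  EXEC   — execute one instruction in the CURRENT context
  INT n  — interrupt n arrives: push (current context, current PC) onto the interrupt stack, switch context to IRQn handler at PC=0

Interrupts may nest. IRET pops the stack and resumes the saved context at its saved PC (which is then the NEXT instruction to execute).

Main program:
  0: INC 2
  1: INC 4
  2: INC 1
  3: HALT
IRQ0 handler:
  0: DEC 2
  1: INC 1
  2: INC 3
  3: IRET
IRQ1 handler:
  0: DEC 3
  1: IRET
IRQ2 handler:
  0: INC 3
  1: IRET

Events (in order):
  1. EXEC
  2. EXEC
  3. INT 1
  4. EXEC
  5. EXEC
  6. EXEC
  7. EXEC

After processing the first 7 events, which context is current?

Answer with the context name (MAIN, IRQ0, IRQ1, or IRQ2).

Event 1 (EXEC): [MAIN] PC=0: INC 2 -> ACC=2
Event 2 (EXEC): [MAIN] PC=1: INC 4 -> ACC=6
Event 3 (INT 1): INT 1 arrives: push (MAIN, PC=2), enter IRQ1 at PC=0 (depth now 1)
Event 4 (EXEC): [IRQ1] PC=0: DEC 3 -> ACC=3
Event 5 (EXEC): [IRQ1] PC=1: IRET -> resume MAIN at PC=2 (depth now 0)
Event 6 (EXEC): [MAIN] PC=2: INC 1 -> ACC=4
Event 7 (EXEC): [MAIN] PC=3: HALT

Answer: MAIN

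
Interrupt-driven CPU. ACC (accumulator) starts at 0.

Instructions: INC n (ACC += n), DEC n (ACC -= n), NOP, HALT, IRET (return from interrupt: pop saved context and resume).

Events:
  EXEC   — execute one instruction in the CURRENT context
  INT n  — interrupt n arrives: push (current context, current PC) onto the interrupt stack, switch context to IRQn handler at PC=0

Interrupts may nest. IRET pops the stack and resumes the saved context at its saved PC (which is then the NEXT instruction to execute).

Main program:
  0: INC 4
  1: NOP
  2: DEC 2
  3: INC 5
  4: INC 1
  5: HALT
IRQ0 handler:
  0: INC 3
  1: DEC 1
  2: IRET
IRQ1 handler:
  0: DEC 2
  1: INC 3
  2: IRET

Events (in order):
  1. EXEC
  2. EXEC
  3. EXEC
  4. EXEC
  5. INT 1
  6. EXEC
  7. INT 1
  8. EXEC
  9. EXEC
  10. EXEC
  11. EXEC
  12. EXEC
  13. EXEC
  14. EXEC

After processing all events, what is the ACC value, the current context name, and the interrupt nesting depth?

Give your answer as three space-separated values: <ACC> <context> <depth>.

Event 1 (EXEC): [MAIN] PC=0: INC 4 -> ACC=4
Event 2 (EXEC): [MAIN] PC=1: NOP
Event 3 (EXEC): [MAIN] PC=2: DEC 2 -> ACC=2
Event 4 (EXEC): [MAIN] PC=3: INC 5 -> ACC=7
Event 5 (INT 1): INT 1 arrives: push (MAIN, PC=4), enter IRQ1 at PC=0 (depth now 1)
Event 6 (EXEC): [IRQ1] PC=0: DEC 2 -> ACC=5
Event 7 (INT 1): INT 1 arrives: push (IRQ1, PC=1), enter IRQ1 at PC=0 (depth now 2)
Event 8 (EXEC): [IRQ1] PC=0: DEC 2 -> ACC=3
Event 9 (EXEC): [IRQ1] PC=1: INC 3 -> ACC=6
Event 10 (EXEC): [IRQ1] PC=2: IRET -> resume IRQ1 at PC=1 (depth now 1)
Event 11 (EXEC): [IRQ1] PC=1: INC 3 -> ACC=9
Event 12 (EXEC): [IRQ1] PC=2: IRET -> resume MAIN at PC=4 (depth now 0)
Event 13 (EXEC): [MAIN] PC=4: INC 1 -> ACC=10
Event 14 (EXEC): [MAIN] PC=5: HALT

Answer: 10 MAIN 0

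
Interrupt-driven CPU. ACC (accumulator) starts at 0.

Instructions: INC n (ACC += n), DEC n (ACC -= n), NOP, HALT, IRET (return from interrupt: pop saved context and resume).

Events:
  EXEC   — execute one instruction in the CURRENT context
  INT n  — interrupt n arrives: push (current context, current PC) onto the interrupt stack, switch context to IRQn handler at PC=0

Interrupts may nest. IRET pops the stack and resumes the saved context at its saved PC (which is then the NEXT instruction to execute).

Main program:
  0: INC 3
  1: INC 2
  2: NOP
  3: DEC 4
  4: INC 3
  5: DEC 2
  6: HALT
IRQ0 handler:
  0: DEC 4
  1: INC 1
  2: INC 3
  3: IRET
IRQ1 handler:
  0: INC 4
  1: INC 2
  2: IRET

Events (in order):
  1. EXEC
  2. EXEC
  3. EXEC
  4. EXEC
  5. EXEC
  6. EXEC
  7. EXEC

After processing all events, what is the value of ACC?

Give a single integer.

Event 1 (EXEC): [MAIN] PC=0: INC 3 -> ACC=3
Event 2 (EXEC): [MAIN] PC=1: INC 2 -> ACC=5
Event 3 (EXEC): [MAIN] PC=2: NOP
Event 4 (EXEC): [MAIN] PC=3: DEC 4 -> ACC=1
Event 5 (EXEC): [MAIN] PC=4: INC 3 -> ACC=4
Event 6 (EXEC): [MAIN] PC=5: DEC 2 -> ACC=2
Event 7 (EXEC): [MAIN] PC=6: HALT

Answer: 2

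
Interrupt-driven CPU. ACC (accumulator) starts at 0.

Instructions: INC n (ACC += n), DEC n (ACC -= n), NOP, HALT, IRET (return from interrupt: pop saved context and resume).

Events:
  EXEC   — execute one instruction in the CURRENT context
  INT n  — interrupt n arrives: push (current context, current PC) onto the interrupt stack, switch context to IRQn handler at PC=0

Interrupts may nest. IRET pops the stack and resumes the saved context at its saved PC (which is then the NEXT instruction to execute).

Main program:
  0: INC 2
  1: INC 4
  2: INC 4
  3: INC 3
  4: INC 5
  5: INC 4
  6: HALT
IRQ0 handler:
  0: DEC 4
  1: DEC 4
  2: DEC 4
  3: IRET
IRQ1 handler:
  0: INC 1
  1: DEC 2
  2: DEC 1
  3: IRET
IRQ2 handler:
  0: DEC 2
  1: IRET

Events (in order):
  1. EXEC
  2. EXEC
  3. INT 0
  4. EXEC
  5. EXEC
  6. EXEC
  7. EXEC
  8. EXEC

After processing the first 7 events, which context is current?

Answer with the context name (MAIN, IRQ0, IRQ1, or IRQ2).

Event 1 (EXEC): [MAIN] PC=0: INC 2 -> ACC=2
Event 2 (EXEC): [MAIN] PC=1: INC 4 -> ACC=6
Event 3 (INT 0): INT 0 arrives: push (MAIN, PC=2), enter IRQ0 at PC=0 (depth now 1)
Event 4 (EXEC): [IRQ0] PC=0: DEC 4 -> ACC=2
Event 5 (EXEC): [IRQ0] PC=1: DEC 4 -> ACC=-2
Event 6 (EXEC): [IRQ0] PC=2: DEC 4 -> ACC=-6
Event 7 (EXEC): [IRQ0] PC=3: IRET -> resume MAIN at PC=2 (depth now 0)

Answer: MAIN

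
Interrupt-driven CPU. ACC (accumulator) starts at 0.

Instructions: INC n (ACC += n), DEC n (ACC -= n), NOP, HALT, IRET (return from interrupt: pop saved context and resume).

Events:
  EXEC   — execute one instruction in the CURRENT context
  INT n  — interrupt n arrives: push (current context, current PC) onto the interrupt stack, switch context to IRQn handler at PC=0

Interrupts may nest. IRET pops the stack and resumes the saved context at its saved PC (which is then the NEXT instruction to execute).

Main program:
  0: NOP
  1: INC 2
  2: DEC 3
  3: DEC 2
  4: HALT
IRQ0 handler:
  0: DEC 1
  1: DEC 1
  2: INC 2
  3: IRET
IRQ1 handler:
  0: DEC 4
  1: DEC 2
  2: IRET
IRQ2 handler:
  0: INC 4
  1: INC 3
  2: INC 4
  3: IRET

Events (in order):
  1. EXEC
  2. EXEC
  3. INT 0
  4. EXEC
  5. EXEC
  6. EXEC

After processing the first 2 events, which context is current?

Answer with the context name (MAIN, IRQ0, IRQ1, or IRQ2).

Event 1 (EXEC): [MAIN] PC=0: NOP
Event 2 (EXEC): [MAIN] PC=1: INC 2 -> ACC=2

Answer: MAIN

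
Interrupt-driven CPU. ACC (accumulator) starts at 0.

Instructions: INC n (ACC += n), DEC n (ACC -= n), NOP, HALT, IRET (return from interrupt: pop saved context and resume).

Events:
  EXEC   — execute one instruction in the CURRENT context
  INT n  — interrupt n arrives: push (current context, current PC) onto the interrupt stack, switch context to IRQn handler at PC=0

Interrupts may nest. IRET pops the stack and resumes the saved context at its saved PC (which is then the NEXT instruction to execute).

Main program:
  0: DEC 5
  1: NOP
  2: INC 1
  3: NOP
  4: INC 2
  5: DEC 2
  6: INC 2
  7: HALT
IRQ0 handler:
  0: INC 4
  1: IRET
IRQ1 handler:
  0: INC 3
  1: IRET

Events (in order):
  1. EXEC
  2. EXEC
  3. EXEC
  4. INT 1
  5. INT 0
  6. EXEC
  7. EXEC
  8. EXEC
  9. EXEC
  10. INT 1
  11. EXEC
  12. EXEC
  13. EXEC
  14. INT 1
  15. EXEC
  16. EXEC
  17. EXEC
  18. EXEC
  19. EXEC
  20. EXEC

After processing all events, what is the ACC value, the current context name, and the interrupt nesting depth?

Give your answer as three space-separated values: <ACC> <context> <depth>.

Answer: 11 MAIN 0

Derivation:
Event 1 (EXEC): [MAIN] PC=0: DEC 5 -> ACC=-5
Event 2 (EXEC): [MAIN] PC=1: NOP
Event 3 (EXEC): [MAIN] PC=2: INC 1 -> ACC=-4
Event 4 (INT 1): INT 1 arrives: push (MAIN, PC=3), enter IRQ1 at PC=0 (depth now 1)
Event 5 (INT 0): INT 0 arrives: push (IRQ1, PC=0), enter IRQ0 at PC=0 (depth now 2)
Event 6 (EXEC): [IRQ0] PC=0: INC 4 -> ACC=0
Event 7 (EXEC): [IRQ0] PC=1: IRET -> resume IRQ1 at PC=0 (depth now 1)
Event 8 (EXEC): [IRQ1] PC=0: INC 3 -> ACC=3
Event 9 (EXEC): [IRQ1] PC=1: IRET -> resume MAIN at PC=3 (depth now 0)
Event 10 (INT 1): INT 1 arrives: push (MAIN, PC=3), enter IRQ1 at PC=0 (depth now 1)
Event 11 (EXEC): [IRQ1] PC=0: INC 3 -> ACC=6
Event 12 (EXEC): [IRQ1] PC=1: IRET -> resume MAIN at PC=3 (depth now 0)
Event 13 (EXEC): [MAIN] PC=3: NOP
Event 14 (INT 1): INT 1 arrives: push (MAIN, PC=4), enter IRQ1 at PC=0 (depth now 1)
Event 15 (EXEC): [IRQ1] PC=0: INC 3 -> ACC=9
Event 16 (EXEC): [IRQ1] PC=1: IRET -> resume MAIN at PC=4 (depth now 0)
Event 17 (EXEC): [MAIN] PC=4: INC 2 -> ACC=11
Event 18 (EXEC): [MAIN] PC=5: DEC 2 -> ACC=9
Event 19 (EXEC): [MAIN] PC=6: INC 2 -> ACC=11
Event 20 (EXEC): [MAIN] PC=7: HALT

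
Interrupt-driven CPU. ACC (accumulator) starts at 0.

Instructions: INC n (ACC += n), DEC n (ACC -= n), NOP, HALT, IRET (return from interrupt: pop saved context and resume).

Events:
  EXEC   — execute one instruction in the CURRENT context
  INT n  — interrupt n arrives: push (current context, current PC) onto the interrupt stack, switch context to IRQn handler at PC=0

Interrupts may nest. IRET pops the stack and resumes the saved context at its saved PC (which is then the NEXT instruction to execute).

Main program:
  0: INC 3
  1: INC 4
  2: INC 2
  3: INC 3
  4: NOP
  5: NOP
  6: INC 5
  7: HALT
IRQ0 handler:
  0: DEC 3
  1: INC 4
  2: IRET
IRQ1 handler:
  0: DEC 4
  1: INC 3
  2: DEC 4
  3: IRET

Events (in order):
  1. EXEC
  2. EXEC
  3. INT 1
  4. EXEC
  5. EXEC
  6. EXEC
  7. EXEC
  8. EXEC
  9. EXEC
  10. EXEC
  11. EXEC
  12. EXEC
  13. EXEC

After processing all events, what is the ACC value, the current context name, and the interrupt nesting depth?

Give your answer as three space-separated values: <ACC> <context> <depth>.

Answer: 12 MAIN 0

Derivation:
Event 1 (EXEC): [MAIN] PC=0: INC 3 -> ACC=3
Event 2 (EXEC): [MAIN] PC=1: INC 4 -> ACC=7
Event 3 (INT 1): INT 1 arrives: push (MAIN, PC=2), enter IRQ1 at PC=0 (depth now 1)
Event 4 (EXEC): [IRQ1] PC=0: DEC 4 -> ACC=3
Event 5 (EXEC): [IRQ1] PC=1: INC 3 -> ACC=6
Event 6 (EXEC): [IRQ1] PC=2: DEC 4 -> ACC=2
Event 7 (EXEC): [IRQ1] PC=3: IRET -> resume MAIN at PC=2 (depth now 0)
Event 8 (EXEC): [MAIN] PC=2: INC 2 -> ACC=4
Event 9 (EXEC): [MAIN] PC=3: INC 3 -> ACC=7
Event 10 (EXEC): [MAIN] PC=4: NOP
Event 11 (EXEC): [MAIN] PC=5: NOP
Event 12 (EXEC): [MAIN] PC=6: INC 5 -> ACC=12
Event 13 (EXEC): [MAIN] PC=7: HALT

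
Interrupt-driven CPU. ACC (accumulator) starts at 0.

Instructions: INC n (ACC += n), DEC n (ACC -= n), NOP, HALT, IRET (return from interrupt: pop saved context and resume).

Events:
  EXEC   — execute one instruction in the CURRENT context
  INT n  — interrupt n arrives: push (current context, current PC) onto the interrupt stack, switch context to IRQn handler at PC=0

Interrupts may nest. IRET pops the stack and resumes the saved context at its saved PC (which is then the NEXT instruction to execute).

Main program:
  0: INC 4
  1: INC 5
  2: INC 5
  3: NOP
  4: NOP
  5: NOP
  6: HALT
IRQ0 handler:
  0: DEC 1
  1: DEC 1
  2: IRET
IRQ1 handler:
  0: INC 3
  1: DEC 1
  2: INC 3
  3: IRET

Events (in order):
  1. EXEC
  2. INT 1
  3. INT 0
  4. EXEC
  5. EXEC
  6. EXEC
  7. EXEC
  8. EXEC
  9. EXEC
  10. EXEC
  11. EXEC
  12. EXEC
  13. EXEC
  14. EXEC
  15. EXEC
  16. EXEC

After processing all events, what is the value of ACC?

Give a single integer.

Event 1 (EXEC): [MAIN] PC=0: INC 4 -> ACC=4
Event 2 (INT 1): INT 1 arrives: push (MAIN, PC=1), enter IRQ1 at PC=0 (depth now 1)
Event 3 (INT 0): INT 0 arrives: push (IRQ1, PC=0), enter IRQ0 at PC=0 (depth now 2)
Event 4 (EXEC): [IRQ0] PC=0: DEC 1 -> ACC=3
Event 5 (EXEC): [IRQ0] PC=1: DEC 1 -> ACC=2
Event 6 (EXEC): [IRQ0] PC=2: IRET -> resume IRQ1 at PC=0 (depth now 1)
Event 7 (EXEC): [IRQ1] PC=0: INC 3 -> ACC=5
Event 8 (EXEC): [IRQ1] PC=1: DEC 1 -> ACC=4
Event 9 (EXEC): [IRQ1] PC=2: INC 3 -> ACC=7
Event 10 (EXEC): [IRQ1] PC=3: IRET -> resume MAIN at PC=1 (depth now 0)
Event 11 (EXEC): [MAIN] PC=1: INC 5 -> ACC=12
Event 12 (EXEC): [MAIN] PC=2: INC 5 -> ACC=17
Event 13 (EXEC): [MAIN] PC=3: NOP
Event 14 (EXEC): [MAIN] PC=4: NOP
Event 15 (EXEC): [MAIN] PC=5: NOP
Event 16 (EXEC): [MAIN] PC=6: HALT

Answer: 17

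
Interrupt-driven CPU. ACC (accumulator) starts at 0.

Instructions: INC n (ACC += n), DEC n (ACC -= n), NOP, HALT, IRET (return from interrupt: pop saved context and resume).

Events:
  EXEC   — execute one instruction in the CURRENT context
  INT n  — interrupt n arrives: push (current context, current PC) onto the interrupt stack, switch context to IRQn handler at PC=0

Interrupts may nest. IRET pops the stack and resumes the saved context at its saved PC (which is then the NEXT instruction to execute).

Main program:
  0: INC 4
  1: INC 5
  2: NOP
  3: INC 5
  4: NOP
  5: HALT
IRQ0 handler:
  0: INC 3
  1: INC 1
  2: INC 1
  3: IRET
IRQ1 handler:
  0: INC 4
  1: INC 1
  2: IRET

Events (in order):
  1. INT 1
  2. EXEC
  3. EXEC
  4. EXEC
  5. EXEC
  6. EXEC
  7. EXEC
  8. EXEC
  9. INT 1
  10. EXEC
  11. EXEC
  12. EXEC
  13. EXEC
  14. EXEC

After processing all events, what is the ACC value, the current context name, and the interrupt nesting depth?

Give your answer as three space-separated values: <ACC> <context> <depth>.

Answer: 24 MAIN 0

Derivation:
Event 1 (INT 1): INT 1 arrives: push (MAIN, PC=0), enter IRQ1 at PC=0 (depth now 1)
Event 2 (EXEC): [IRQ1] PC=0: INC 4 -> ACC=4
Event 3 (EXEC): [IRQ1] PC=1: INC 1 -> ACC=5
Event 4 (EXEC): [IRQ1] PC=2: IRET -> resume MAIN at PC=0 (depth now 0)
Event 5 (EXEC): [MAIN] PC=0: INC 4 -> ACC=9
Event 6 (EXEC): [MAIN] PC=1: INC 5 -> ACC=14
Event 7 (EXEC): [MAIN] PC=2: NOP
Event 8 (EXEC): [MAIN] PC=3: INC 5 -> ACC=19
Event 9 (INT 1): INT 1 arrives: push (MAIN, PC=4), enter IRQ1 at PC=0 (depth now 1)
Event 10 (EXEC): [IRQ1] PC=0: INC 4 -> ACC=23
Event 11 (EXEC): [IRQ1] PC=1: INC 1 -> ACC=24
Event 12 (EXEC): [IRQ1] PC=2: IRET -> resume MAIN at PC=4 (depth now 0)
Event 13 (EXEC): [MAIN] PC=4: NOP
Event 14 (EXEC): [MAIN] PC=5: HALT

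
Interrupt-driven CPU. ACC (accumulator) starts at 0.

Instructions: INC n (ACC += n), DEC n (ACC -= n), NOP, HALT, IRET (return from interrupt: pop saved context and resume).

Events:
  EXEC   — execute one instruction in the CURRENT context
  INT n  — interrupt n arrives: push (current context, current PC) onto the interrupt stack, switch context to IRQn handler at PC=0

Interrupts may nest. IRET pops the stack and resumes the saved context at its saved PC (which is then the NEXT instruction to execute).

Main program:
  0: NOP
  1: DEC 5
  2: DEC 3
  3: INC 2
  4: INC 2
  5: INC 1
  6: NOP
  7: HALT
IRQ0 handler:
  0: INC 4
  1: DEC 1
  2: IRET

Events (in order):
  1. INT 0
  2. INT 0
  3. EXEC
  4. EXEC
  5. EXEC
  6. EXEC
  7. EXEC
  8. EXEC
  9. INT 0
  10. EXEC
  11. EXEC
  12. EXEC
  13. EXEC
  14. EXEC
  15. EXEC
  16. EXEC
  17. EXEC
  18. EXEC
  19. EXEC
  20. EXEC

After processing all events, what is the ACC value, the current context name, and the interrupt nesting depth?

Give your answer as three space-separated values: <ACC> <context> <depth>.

Answer: 6 MAIN 0

Derivation:
Event 1 (INT 0): INT 0 arrives: push (MAIN, PC=0), enter IRQ0 at PC=0 (depth now 1)
Event 2 (INT 0): INT 0 arrives: push (IRQ0, PC=0), enter IRQ0 at PC=0 (depth now 2)
Event 3 (EXEC): [IRQ0] PC=0: INC 4 -> ACC=4
Event 4 (EXEC): [IRQ0] PC=1: DEC 1 -> ACC=3
Event 5 (EXEC): [IRQ0] PC=2: IRET -> resume IRQ0 at PC=0 (depth now 1)
Event 6 (EXEC): [IRQ0] PC=0: INC 4 -> ACC=7
Event 7 (EXEC): [IRQ0] PC=1: DEC 1 -> ACC=6
Event 8 (EXEC): [IRQ0] PC=2: IRET -> resume MAIN at PC=0 (depth now 0)
Event 9 (INT 0): INT 0 arrives: push (MAIN, PC=0), enter IRQ0 at PC=0 (depth now 1)
Event 10 (EXEC): [IRQ0] PC=0: INC 4 -> ACC=10
Event 11 (EXEC): [IRQ0] PC=1: DEC 1 -> ACC=9
Event 12 (EXEC): [IRQ0] PC=2: IRET -> resume MAIN at PC=0 (depth now 0)
Event 13 (EXEC): [MAIN] PC=0: NOP
Event 14 (EXEC): [MAIN] PC=1: DEC 5 -> ACC=4
Event 15 (EXEC): [MAIN] PC=2: DEC 3 -> ACC=1
Event 16 (EXEC): [MAIN] PC=3: INC 2 -> ACC=3
Event 17 (EXEC): [MAIN] PC=4: INC 2 -> ACC=5
Event 18 (EXEC): [MAIN] PC=5: INC 1 -> ACC=6
Event 19 (EXEC): [MAIN] PC=6: NOP
Event 20 (EXEC): [MAIN] PC=7: HALT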